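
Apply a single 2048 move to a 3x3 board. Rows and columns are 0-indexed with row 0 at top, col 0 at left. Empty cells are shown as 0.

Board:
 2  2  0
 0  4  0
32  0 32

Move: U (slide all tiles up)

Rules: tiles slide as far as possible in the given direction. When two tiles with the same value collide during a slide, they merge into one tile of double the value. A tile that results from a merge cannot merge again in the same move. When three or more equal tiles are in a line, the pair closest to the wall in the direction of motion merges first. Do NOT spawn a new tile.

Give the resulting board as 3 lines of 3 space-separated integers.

Slide up:
col 0: [2, 0, 32] -> [2, 32, 0]
col 1: [2, 4, 0] -> [2, 4, 0]
col 2: [0, 0, 32] -> [32, 0, 0]

Answer:  2  2 32
32  4  0
 0  0  0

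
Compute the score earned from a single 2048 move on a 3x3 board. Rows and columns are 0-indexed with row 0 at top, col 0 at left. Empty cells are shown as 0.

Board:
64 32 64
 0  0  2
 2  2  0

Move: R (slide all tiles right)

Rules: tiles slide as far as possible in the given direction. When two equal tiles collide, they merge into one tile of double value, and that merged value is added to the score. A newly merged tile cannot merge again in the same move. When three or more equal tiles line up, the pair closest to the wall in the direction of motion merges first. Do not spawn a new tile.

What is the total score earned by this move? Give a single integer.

Answer: 4

Derivation:
Slide right:
row 0: [64, 32, 64] -> [64, 32, 64]  score +0 (running 0)
row 1: [0, 0, 2] -> [0, 0, 2]  score +0 (running 0)
row 2: [2, 2, 0] -> [0, 0, 4]  score +4 (running 4)
Board after move:
64 32 64
 0  0  2
 0  0  4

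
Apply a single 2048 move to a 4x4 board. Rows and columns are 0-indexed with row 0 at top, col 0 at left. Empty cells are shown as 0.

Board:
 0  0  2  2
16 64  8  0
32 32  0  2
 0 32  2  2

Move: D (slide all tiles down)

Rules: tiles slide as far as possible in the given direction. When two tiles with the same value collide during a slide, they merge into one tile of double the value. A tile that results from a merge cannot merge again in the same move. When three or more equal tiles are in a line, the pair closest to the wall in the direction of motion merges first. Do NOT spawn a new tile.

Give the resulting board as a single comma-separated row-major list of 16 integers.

Answer: 0, 0, 0, 0, 0, 0, 2, 0, 16, 64, 8, 2, 32, 64, 2, 4

Derivation:
Slide down:
col 0: [0, 16, 32, 0] -> [0, 0, 16, 32]
col 1: [0, 64, 32, 32] -> [0, 0, 64, 64]
col 2: [2, 8, 0, 2] -> [0, 2, 8, 2]
col 3: [2, 0, 2, 2] -> [0, 0, 2, 4]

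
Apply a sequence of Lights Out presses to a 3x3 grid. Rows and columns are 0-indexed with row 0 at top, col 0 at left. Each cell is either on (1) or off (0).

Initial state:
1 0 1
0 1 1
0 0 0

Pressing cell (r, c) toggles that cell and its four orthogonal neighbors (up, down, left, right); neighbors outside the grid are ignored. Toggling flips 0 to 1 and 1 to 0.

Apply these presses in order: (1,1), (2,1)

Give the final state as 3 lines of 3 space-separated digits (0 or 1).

Answer: 1 1 1
1 1 0
1 0 1

Derivation:
After press 1 at (1,1):
1 1 1
1 0 0
0 1 0

After press 2 at (2,1):
1 1 1
1 1 0
1 0 1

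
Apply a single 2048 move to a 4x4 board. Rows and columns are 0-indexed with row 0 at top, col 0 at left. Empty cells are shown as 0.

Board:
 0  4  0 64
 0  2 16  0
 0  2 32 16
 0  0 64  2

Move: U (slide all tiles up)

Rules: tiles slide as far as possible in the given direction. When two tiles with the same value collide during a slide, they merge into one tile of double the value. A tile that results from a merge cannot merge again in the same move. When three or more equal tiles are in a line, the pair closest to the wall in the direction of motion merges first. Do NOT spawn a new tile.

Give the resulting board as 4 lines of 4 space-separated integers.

Answer:  0  4 16 64
 0  4 32 16
 0  0 64  2
 0  0  0  0

Derivation:
Slide up:
col 0: [0, 0, 0, 0] -> [0, 0, 0, 0]
col 1: [4, 2, 2, 0] -> [4, 4, 0, 0]
col 2: [0, 16, 32, 64] -> [16, 32, 64, 0]
col 3: [64, 0, 16, 2] -> [64, 16, 2, 0]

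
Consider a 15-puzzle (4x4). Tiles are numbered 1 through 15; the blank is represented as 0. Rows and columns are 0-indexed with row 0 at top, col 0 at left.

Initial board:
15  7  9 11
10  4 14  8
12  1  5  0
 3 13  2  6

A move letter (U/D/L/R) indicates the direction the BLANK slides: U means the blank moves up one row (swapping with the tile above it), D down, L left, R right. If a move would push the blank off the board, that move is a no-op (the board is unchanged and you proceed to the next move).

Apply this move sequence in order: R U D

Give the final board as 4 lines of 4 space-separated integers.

Answer: 15  7  9 11
10  4 14  8
12  1  5  0
 3 13  2  6

Derivation:
After move 1 (R):
15  7  9 11
10  4 14  8
12  1  5  0
 3 13  2  6

After move 2 (U):
15  7  9 11
10  4 14  0
12  1  5  8
 3 13  2  6

After move 3 (D):
15  7  9 11
10  4 14  8
12  1  5  0
 3 13  2  6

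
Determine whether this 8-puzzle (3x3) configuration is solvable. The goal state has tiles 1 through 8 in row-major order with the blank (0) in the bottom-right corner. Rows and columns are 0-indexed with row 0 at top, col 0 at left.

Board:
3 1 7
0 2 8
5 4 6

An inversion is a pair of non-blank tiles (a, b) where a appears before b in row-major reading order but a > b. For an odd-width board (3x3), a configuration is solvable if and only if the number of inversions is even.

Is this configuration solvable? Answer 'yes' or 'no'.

Inversions (pairs i<j in row-major order where tile[i] > tile[j] > 0): 10
10 is even, so the puzzle is solvable.

Answer: yes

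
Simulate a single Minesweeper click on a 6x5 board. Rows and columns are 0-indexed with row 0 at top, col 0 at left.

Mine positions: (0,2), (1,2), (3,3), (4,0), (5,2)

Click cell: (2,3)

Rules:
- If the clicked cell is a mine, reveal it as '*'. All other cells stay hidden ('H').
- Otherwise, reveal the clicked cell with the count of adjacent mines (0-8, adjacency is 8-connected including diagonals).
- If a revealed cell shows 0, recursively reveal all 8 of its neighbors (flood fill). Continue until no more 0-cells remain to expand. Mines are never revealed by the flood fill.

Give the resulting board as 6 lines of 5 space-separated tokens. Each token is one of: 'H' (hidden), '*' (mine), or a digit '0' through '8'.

H H H H H
H H H H H
H H H 2 H
H H H H H
H H H H H
H H H H H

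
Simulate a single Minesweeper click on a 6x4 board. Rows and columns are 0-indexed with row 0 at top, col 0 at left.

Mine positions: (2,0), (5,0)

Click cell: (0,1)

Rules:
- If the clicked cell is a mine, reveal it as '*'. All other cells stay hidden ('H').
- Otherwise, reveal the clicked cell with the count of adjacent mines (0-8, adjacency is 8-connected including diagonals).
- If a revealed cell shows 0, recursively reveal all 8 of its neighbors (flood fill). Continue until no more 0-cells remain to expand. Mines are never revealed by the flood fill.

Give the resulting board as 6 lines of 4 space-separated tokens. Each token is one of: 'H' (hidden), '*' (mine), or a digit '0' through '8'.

0 0 0 0
1 1 0 0
H 1 0 0
H 1 0 0
H 1 0 0
H 1 0 0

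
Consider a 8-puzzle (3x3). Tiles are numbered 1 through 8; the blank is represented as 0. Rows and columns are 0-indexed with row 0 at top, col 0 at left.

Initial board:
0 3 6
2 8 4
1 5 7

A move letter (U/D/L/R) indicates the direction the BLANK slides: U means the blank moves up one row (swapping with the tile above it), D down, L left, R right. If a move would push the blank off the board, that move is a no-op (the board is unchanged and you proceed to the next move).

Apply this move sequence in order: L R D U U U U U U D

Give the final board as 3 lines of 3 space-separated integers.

After move 1 (L):
0 3 6
2 8 4
1 5 7

After move 2 (R):
3 0 6
2 8 4
1 5 7

After move 3 (D):
3 8 6
2 0 4
1 5 7

After move 4 (U):
3 0 6
2 8 4
1 5 7

After move 5 (U):
3 0 6
2 8 4
1 5 7

After move 6 (U):
3 0 6
2 8 4
1 5 7

After move 7 (U):
3 0 6
2 8 4
1 5 7

After move 8 (U):
3 0 6
2 8 4
1 5 7

After move 9 (U):
3 0 6
2 8 4
1 5 7

After move 10 (D):
3 8 6
2 0 4
1 5 7

Answer: 3 8 6
2 0 4
1 5 7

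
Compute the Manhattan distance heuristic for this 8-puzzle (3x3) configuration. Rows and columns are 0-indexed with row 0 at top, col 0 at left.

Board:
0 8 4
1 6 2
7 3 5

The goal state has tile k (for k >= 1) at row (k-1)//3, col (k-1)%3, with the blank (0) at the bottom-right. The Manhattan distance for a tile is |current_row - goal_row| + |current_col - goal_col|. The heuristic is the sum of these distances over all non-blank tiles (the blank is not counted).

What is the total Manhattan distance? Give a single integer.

Answer: 14

Derivation:
Tile 8: (0,1)->(2,1) = 2
Tile 4: (0,2)->(1,0) = 3
Tile 1: (1,0)->(0,0) = 1
Tile 6: (1,1)->(1,2) = 1
Tile 2: (1,2)->(0,1) = 2
Tile 7: (2,0)->(2,0) = 0
Tile 3: (2,1)->(0,2) = 3
Tile 5: (2,2)->(1,1) = 2
Sum: 2 + 3 + 1 + 1 + 2 + 0 + 3 + 2 = 14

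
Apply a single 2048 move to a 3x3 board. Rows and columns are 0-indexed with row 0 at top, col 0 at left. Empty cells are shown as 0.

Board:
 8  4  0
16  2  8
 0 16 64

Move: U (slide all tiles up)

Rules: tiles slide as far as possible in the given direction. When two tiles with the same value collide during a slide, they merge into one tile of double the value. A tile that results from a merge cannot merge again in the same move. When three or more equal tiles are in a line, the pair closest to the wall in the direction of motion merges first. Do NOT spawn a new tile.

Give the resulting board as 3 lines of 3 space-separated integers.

Answer:  8  4  8
16  2 64
 0 16  0

Derivation:
Slide up:
col 0: [8, 16, 0] -> [8, 16, 0]
col 1: [4, 2, 16] -> [4, 2, 16]
col 2: [0, 8, 64] -> [8, 64, 0]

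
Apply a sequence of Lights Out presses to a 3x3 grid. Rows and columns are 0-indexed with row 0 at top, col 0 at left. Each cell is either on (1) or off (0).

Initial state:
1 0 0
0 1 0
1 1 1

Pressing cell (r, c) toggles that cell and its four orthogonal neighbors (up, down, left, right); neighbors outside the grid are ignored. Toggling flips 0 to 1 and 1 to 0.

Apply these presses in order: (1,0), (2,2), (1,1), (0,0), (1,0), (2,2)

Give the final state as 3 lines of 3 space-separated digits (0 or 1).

After press 1 at (1,0):
0 0 0
1 0 0
0 1 1

After press 2 at (2,2):
0 0 0
1 0 1
0 0 0

After press 3 at (1,1):
0 1 0
0 1 0
0 1 0

After press 4 at (0,0):
1 0 0
1 1 0
0 1 0

After press 5 at (1,0):
0 0 0
0 0 0
1 1 0

After press 6 at (2,2):
0 0 0
0 0 1
1 0 1

Answer: 0 0 0
0 0 1
1 0 1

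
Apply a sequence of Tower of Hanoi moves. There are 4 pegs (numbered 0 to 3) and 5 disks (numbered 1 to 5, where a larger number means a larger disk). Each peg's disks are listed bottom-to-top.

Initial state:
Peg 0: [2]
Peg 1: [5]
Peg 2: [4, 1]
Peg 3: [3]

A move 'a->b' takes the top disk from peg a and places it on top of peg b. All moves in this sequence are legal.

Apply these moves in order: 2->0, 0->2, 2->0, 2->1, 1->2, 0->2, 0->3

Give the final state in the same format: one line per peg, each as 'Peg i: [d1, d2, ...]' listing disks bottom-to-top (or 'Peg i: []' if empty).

After move 1 (2->0):
Peg 0: [2, 1]
Peg 1: [5]
Peg 2: [4]
Peg 3: [3]

After move 2 (0->2):
Peg 0: [2]
Peg 1: [5]
Peg 2: [4, 1]
Peg 3: [3]

After move 3 (2->0):
Peg 0: [2, 1]
Peg 1: [5]
Peg 2: [4]
Peg 3: [3]

After move 4 (2->1):
Peg 0: [2, 1]
Peg 1: [5, 4]
Peg 2: []
Peg 3: [3]

After move 5 (1->2):
Peg 0: [2, 1]
Peg 1: [5]
Peg 2: [4]
Peg 3: [3]

After move 6 (0->2):
Peg 0: [2]
Peg 1: [5]
Peg 2: [4, 1]
Peg 3: [3]

After move 7 (0->3):
Peg 0: []
Peg 1: [5]
Peg 2: [4, 1]
Peg 3: [3, 2]

Answer: Peg 0: []
Peg 1: [5]
Peg 2: [4, 1]
Peg 3: [3, 2]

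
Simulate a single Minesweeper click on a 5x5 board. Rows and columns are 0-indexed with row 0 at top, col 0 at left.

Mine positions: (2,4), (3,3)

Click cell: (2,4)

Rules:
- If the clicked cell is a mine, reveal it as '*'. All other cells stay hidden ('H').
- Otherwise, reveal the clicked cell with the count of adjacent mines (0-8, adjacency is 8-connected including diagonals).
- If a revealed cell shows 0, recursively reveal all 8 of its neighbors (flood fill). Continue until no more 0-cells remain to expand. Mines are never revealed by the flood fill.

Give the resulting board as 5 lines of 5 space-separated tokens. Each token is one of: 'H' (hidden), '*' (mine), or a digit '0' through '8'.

H H H H H
H H H H H
H H H H *
H H H H H
H H H H H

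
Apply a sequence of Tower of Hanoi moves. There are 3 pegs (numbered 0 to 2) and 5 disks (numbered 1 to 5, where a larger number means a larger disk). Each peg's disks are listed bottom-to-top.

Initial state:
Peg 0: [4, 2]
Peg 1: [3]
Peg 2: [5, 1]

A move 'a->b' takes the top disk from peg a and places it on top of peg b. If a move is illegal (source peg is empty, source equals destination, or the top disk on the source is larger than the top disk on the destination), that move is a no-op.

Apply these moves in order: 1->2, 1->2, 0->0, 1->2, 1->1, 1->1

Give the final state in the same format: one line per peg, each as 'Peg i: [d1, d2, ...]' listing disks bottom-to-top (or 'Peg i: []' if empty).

After move 1 (1->2):
Peg 0: [4, 2]
Peg 1: [3]
Peg 2: [5, 1]

After move 2 (1->2):
Peg 0: [4, 2]
Peg 1: [3]
Peg 2: [5, 1]

After move 3 (0->0):
Peg 0: [4, 2]
Peg 1: [3]
Peg 2: [5, 1]

After move 4 (1->2):
Peg 0: [4, 2]
Peg 1: [3]
Peg 2: [5, 1]

After move 5 (1->1):
Peg 0: [4, 2]
Peg 1: [3]
Peg 2: [5, 1]

After move 6 (1->1):
Peg 0: [4, 2]
Peg 1: [3]
Peg 2: [5, 1]

Answer: Peg 0: [4, 2]
Peg 1: [3]
Peg 2: [5, 1]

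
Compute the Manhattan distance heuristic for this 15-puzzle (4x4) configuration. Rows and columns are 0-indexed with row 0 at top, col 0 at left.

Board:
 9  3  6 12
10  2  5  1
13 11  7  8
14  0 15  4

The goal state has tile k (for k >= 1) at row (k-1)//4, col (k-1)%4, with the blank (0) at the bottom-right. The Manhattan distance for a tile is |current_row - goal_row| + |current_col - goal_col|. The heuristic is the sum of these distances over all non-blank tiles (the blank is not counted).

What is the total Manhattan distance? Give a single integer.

Tile 9: at (0,0), goal (2,0), distance |0-2|+|0-0| = 2
Tile 3: at (0,1), goal (0,2), distance |0-0|+|1-2| = 1
Tile 6: at (0,2), goal (1,1), distance |0-1|+|2-1| = 2
Tile 12: at (0,3), goal (2,3), distance |0-2|+|3-3| = 2
Tile 10: at (1,0), goal (2,1), distance |1-2|+|0-1| = 2
Tile 2: at (1,1), goal (0,1), distance |1-0|+|1-1| = 1
Tile 5: at (1,2), goal (1,0), distance |1-1|+|2-0| = 2
Tile 1: at (1,3), goal (0,0), distance |1-0|+|3-0| = 4
Tile 13: at (2,0), goal (3,0), distance |2-3|+|0-0| = 1
Tile 11: at (2,1), goal (2,2), distance |2-2|+|1-2| = 1
Tile 7: at (2,2), goal (1,2), distance |2-1|+|2-2| = 1
Tile 8: at (2,3), goal (1,3), distance |2-1|+|3-3| = 1
Tile 14: at (3,0), goal (3,1), distance |3-3|+|0-1| = 1
Tile 15: at (3,2), goal (3,2), distance |3-3|+|2-2| = 0
Tile 4: at (3,3), goal (0,3), distance |3-0|+|3-3| = 3
Sum: 2 + 1 + 2 + 2 + 2 + 1 + 2 + 4 + 1 + 1 + 1 + 1 + 1 + 0 + 3 = 24

Answer: 24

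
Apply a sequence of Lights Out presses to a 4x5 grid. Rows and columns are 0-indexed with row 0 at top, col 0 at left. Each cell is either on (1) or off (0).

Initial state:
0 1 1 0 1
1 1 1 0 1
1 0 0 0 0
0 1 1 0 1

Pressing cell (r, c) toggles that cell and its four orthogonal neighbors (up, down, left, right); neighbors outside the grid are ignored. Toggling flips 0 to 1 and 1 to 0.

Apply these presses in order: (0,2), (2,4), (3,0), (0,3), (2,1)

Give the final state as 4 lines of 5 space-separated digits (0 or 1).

After press 1 at (0,2):
0 0 0 1 1
1 1 0 0 1
1 0 0 0 0
0 1 1 0 1

After press 2 at (2,4):
0 0 0 1 1
1 1 0 0 0
1 0 0 1 1
0 1 1 0 0

After press 3 at (3,0):
0 0 0 1 1
1 1 0 0 0
0 0 0 1 1
1 0 1 0 0

After press 4 at (0,3):
0 0 1 0 0
1 1 0 1 0
0 0 0 1 1
1 0 1 0 0

After press 5 at (2,1):
0 0 1 0 0
1 0 0 1 0
1 1 1 1 1
1 1 1 0 0

Answer: 0 0 1 0 0
1 0 0 1 0
1 1 1 1 1
1 1 1 0 0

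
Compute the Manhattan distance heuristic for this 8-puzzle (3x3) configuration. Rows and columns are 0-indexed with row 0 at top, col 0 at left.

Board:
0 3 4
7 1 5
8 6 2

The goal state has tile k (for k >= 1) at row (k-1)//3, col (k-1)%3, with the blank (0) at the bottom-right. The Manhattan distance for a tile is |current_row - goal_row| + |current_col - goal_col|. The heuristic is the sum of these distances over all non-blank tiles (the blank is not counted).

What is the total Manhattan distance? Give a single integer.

Tile 3: (0,1)->(0,2) = 1
Tile 4: (0,2)->(1,0) = 3
Tile 7: (1,0)->(2,0) = 1
Tile 1: (1,1)->(0,0) = 2
Tile 5: (1,2)->(1,1) = 1
Tile 8: (2,0)->(2,1) = 1
Tile 6: (2,1)->(1,2) = 2
Tile 2: (2,2)->(0,1) = 3
Sum: 1 + 3 + 1 + 2 + 1 + 1 + 2 + 3 = 14

Answer: 14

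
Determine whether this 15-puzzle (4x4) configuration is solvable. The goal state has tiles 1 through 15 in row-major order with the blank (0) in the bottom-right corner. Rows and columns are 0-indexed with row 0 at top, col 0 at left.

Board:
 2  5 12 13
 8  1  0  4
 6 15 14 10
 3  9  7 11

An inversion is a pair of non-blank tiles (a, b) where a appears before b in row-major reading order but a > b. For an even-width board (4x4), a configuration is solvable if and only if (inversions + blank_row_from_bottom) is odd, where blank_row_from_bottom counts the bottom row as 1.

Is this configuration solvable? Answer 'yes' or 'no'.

Inversions: 44
Blank is in row 1 (0-indexed from top), which is row 3 counting from the bottom (bottom = 1).
44 + 3 = 47, which is odd, so the puzzle is solvable.

Answer: yes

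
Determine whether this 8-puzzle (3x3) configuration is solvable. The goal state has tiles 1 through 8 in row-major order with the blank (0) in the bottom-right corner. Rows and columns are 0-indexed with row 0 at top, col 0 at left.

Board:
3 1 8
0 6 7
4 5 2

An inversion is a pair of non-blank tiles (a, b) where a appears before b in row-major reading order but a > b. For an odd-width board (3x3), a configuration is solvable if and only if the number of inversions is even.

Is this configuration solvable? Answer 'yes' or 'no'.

Answer: no

Derivation:
Inversions (pairs i<j in row-major order where tile[i] > tile[j] > 0): 15
15 is odd, so the puzzle is not solvable.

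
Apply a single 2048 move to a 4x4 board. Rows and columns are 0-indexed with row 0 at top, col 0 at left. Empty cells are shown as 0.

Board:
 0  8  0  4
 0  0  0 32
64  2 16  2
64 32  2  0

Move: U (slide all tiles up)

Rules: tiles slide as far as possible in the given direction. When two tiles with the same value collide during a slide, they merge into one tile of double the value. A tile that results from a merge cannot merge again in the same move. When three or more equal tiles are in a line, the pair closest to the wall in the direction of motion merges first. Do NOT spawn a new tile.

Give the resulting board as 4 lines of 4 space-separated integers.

Slide up:
col 0: [0, 0, 64, 64] -> [128, 0, 0, 0]
col 1: [8, 0, 2, 32] -> [8, 2, 32, 0]
col 2: [0, 0, 16, 2] -> [16, 2, 0, 0]
col 3: [4, 32, 2, 0] -> [4, 32, 2, 0]

Answer: 128   8  16   4
  0   2   2  32
  0  32   0   2
  0   0   0   0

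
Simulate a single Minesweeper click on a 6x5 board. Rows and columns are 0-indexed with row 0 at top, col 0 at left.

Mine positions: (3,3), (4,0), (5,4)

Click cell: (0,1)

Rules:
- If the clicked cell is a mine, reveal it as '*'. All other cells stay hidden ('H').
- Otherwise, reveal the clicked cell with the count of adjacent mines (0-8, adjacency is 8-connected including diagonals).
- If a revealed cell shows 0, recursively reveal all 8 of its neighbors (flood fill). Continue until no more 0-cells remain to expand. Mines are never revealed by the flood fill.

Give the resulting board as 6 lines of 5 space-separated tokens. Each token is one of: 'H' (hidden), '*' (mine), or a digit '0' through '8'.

0 0 0 0 0
0 0 0 0 0
0 0 1 1 1
1 1 1 H H
H H H H H
H H H H H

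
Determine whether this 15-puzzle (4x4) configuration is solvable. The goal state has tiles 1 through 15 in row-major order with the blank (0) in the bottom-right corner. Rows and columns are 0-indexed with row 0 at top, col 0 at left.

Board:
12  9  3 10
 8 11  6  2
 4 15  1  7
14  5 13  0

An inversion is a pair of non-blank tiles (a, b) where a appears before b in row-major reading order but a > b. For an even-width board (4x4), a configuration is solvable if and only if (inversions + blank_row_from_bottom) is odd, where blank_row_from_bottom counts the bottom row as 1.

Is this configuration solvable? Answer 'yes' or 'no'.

Inversions: 54
Blank is in row 3 (0-indexed from top), which is row 1 counting from the bottom (bottom = 1).
54 + 1 = 55, which is odd, so the puzzle is solvable.

Answer: yes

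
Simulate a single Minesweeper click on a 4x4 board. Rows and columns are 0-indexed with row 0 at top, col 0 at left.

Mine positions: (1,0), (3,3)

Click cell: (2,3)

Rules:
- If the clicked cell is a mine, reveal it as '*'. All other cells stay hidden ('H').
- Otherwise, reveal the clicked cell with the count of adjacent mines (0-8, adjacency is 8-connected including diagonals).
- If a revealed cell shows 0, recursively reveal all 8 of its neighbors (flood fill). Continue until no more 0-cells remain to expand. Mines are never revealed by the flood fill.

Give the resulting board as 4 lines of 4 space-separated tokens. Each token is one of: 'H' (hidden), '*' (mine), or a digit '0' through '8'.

H H H H
H H H H
H H H 1
H H H H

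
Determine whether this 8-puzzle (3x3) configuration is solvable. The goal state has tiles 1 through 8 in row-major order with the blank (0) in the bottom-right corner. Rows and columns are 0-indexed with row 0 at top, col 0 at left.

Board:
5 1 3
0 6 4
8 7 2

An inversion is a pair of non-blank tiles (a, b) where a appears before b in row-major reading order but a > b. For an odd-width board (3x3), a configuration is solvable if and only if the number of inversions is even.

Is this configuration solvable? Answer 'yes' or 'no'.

Answer: no

Derivation:
Inversions (pairs i<j in row-major order where tile[i] > tile[j] > 0): 11
11 is odd, so the puzzle is not solvable.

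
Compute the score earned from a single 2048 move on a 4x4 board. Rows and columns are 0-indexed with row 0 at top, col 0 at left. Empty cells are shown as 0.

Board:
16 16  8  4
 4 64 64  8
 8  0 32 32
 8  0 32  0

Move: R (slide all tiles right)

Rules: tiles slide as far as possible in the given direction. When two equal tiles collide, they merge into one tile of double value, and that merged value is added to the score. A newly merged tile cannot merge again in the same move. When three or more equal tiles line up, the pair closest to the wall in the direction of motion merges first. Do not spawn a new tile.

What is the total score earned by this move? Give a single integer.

Slide right:
row 0: [16, 16, 8, 4] -> [0, 32, 8, 4]  score +32 (running 32)
row 1: [4, 64, 64, 8] -> [0, 4, 128, 8]  score +128 (running 160)
row 2: [8, 0, 32, 32] -> [0, 0, 8, 64]  score +64 (running 224)
row 3: [8, 0, 32, 0] -> [0, 0, 8, 32]  score +0 (running 224)
Board after move:
  0  32   8   4
  0   4 128   8
  0   0   8  64
  0   0   8  32

Answer: 224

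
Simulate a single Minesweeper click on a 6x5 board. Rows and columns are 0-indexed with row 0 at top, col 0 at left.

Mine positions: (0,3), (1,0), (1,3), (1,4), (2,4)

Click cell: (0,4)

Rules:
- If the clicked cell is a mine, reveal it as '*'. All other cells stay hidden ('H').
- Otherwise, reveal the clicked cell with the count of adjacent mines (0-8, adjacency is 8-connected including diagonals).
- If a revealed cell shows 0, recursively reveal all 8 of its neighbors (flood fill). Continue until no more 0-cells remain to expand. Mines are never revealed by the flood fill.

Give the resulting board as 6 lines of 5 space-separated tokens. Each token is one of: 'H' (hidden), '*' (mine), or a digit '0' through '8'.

H H H H 3
H H H H H
H H H H H
H H H H H
H H H H H
H H H H H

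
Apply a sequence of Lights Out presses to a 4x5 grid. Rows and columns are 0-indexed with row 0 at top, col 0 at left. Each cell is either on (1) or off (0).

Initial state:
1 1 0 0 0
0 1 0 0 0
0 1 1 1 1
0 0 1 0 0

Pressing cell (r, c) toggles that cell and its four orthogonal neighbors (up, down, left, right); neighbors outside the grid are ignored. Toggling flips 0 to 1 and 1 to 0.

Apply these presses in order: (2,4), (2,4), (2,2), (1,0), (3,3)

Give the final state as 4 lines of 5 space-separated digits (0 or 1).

After press 1 at (2,4):
1 1 0 0 0
0 1 0 0 1
0 1 1 0 0
0 0 1 0 1

After press 2 at (2,4):
1 1 0 0 0
0 1 0 0 0
0 1 1 1 1
0 0 1 0 0

After press 3 at (2,2):
1 1 0 0 0
0 1 1 0 0
0 0 0 0 1
0 0 0 0 0

After press 4 at (1,0):
0 1 0 0 0
1 0 1 0 0
1 0 0 0 1
0 0 0 0 0

After press 5 at (3,3):
0 1 0 0 0
1 0 1 0 0
1 0 0 1 1
0 0 1 1 1

Answer: 0 1 0 0 0
1 0 1 0 0
1 0 0 1 1
0 0 1 1 1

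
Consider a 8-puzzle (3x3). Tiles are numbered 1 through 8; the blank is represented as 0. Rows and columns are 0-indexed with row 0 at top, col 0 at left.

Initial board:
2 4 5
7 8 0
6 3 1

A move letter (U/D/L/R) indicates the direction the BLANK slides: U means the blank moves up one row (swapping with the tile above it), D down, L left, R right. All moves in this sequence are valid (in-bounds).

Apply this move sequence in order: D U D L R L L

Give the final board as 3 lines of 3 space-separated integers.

After move 1 (D):
2 4 5
7 8 1
6 3 0

After move 2 (U):
2 4 5
7 8 0
6 3 1

After move 3 (D):
2 4 5
7 8 1
6 3 0

After move 4 (L):
2 4 5
7 8 1
6 0 3

After move 5 (R):
2 4 5
7 8 1
6 3 0

After move 6 (L):
2 4 5
7 8 1
6 0 3

After move 7 (L):
2 4 5
7 8 1
0 6 3

Answer: 2 4 5
7 8 1
0 6 3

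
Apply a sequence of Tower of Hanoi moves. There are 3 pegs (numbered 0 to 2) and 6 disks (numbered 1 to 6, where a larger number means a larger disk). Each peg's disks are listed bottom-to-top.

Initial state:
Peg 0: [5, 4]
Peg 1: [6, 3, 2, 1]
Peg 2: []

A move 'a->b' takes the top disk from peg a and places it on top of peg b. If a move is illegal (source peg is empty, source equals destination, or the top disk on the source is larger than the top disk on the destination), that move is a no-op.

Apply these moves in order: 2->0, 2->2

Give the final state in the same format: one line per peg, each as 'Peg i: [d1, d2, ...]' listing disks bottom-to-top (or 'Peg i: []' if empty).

Answer: Peg 0: [5, 4]
Peg 1: [6, 3, 2, 1]
Peg 2: []

Derivation:
After move 1 (2->0):
Peg 0: [5, 4]
Peg 1: [6, 3, 2, 1]
Peg 2: []

After move 2 (2->2):
Peg 0: [5, 4]
Peg 1: [6, 3, 2, 1]
Peg 2: []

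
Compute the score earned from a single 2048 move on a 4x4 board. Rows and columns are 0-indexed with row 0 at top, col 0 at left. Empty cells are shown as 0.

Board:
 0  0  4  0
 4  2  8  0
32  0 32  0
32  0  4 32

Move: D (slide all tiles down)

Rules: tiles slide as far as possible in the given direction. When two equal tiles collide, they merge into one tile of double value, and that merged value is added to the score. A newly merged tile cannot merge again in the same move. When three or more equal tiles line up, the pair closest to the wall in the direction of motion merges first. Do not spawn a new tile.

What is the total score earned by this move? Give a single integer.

Answer: 64

Derivation:
Slide down:
col 0: [0, 4, 32, 32] -> [0, 0, 4, 64]  score +64 (running 64)
col 1: [0, 2, 0, 0] -> [0, 0, 0, 2]  score +0 (running 64)
col 2: [4, 8, 32, 4] -> [4, 8, 32, 4]  score +0 (running 64)
col 3: [0, 0, 0, 32] -> [0, 0, 0, 32]  score +0 (running 64)
Board after move:
 0  0  4  0
 0  0  8  0
 4  0 32  0
64  2  4 32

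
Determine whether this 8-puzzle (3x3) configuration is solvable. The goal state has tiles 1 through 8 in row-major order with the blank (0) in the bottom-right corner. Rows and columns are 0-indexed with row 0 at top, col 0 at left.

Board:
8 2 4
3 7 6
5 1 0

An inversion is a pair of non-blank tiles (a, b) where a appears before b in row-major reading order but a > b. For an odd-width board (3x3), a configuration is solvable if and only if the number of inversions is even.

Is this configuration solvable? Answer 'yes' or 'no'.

Answer: no

Derivation:
Inversions (pairs i<j in row-major order where tile[i] > tile[j] > 0): 17
17 is odd, so the puzzle is not solvable.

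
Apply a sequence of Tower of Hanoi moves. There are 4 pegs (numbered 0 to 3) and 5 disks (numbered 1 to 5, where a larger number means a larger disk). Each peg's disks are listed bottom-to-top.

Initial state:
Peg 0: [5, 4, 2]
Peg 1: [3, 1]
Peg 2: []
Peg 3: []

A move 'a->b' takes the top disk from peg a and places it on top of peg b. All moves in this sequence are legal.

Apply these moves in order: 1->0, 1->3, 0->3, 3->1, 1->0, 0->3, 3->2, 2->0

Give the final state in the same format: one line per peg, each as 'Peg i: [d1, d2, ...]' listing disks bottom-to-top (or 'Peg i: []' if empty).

Answer: Peg 0: [5, 4, 2, 1]
Peg 1: []
Peg 2: []
Peg 3: [3]

Derivation:
After move 1 (1->0):
Peg 0: [5, 4, 2, 1]
Peg 1: [3]
Peg 2: []
Peg 3: []

After move 2 (1->3):
Peg 0: [5, 4, 2, 1]
Peg 1: []
Peg 2: []
Peg 3: [3]

After move 3 (0->3):
Peg 0: [5, 4, 2]
Peg 1: []
Peg 2: []
Peg 3: [3, 1]

After move 4 (3->1):
Peg 0: [5, 4, 2]
Peg 1: [1]
Peg 2: []
Peg 3: [3]

After move 5 (1->0):
Peg 0: [5, 4, 2, 1]
Peg 1: []
Peg 2: []
Peg 3: [3]

After move 6 (0->3):
Peg 0: [5, 4, 2]
Peg 1: []
Peg 2: []
Peg 3: [3, 1]

After move 7 (3->2):
Peg 0: [5, 4, 2]
Peg 1: []
Peg 2: [1]
Peg 3: [3]

After move 8 (2->0):
Peg 0: [5, 4, 2, 1]
Peg 1: []
Peg 2: []
Peg 3: [3]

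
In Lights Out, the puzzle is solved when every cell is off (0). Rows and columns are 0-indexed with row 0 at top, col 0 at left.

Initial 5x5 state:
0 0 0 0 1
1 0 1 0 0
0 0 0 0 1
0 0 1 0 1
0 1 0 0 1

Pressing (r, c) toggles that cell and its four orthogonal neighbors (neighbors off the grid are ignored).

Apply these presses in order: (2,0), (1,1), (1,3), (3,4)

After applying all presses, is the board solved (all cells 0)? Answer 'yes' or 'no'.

After press 1 at (2,0):
0 0 0 0 1
0 0 1 0 0
1 1 0 0 1
1 0 1 0 1
0 1 0 0 1

After press 2 at (1,1):
0 1 0 0 1
1 1 0 0 0
1 0 0 0 1
1 0 1 0 1
0 1 0 0 1

After press 3 at (1,3):
0 1 0 1 1
1 1 1 1 1
1 0 0 1 1
1 0 1 0 1
0 1 0 0 1

After press 4 at (3,4):
0 1 0 1 1
1 1 1 1 1
1 0 0 1 0
1 0 1 1 0
0 1 0 0 0

Lights still on: 14

Answer: no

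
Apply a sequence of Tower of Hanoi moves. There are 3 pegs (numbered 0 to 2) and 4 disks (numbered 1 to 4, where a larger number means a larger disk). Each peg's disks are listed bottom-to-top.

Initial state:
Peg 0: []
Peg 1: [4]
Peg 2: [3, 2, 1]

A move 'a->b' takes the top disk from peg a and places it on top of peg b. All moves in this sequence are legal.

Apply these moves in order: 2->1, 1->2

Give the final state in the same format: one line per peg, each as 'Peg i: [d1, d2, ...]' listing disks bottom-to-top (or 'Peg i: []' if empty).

After move 1 (2->1):
Peg 0: []
Peg 1: [4, 1]
Peg 2: [3, 2]

After move 2 (1->2):
Peg 0: []
Peg 1: [4]
Peg 2: [3, 2, 1]

Answer: Peg 0: []
Peg 1: [4]
Peg 2: [3, 2, 1]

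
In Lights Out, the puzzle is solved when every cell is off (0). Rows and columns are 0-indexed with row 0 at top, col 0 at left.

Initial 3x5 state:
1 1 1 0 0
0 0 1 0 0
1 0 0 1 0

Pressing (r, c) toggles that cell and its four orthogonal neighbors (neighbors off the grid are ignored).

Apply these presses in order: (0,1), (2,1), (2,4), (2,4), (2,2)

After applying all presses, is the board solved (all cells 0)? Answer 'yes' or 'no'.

After press 1 at (0,1):
0 0 0 0 0
0 1 1 0 0
1 0 0 1 0

After press 2 at (2,1):
0 0 0 0 0
0 0 1 0 0
0 1 1 1 0

After press 3 at (2,4):
0 0 0 0 0
0 0 1 0 1
0 1 1 0 1

After press 4 at (2,4):
0 0 0 0 0
0 0 1 0 0
0 1 1 1 0

After press 5 at (2,2):
0 0 0 0 0
0 0 0 0 0
0 0 0 0 0

Lights still on: 0

Answer: yes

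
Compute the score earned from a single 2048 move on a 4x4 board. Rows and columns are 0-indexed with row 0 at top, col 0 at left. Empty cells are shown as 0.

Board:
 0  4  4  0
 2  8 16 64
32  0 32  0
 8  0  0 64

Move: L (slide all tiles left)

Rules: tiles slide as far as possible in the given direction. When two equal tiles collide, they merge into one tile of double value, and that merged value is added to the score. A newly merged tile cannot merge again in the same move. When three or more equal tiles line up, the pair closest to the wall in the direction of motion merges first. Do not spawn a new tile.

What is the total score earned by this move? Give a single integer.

Slide left:
row 0: [0, 4, 4, 0] -> [8, 0, 0, 0]  score +8 (running 8)
row 1: [2, 8, 16, 64] -> [2, 8, 16, 64]  score +0 (running 8)
row 2: [32, 0, 32, 0] -> [64, 0, 0, 0]  score +64 (running 72)
row 3: [8, 0, 0, 64] -> [8, 64, 0, 0]  score +0 (running 72)
Board after move:
 8  0  0  0
 2  8 16 64
64  0  0  0
 8 64  0  0

Answer: 72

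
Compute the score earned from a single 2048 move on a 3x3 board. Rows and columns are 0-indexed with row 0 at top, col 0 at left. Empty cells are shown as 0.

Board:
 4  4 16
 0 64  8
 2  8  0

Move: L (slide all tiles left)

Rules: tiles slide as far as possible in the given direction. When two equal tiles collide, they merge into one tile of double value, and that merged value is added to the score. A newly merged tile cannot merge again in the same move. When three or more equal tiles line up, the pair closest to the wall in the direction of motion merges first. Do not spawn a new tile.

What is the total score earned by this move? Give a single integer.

Slide left:
row 0: [4, 4, 16] -> [8, 16, 0]  score +8 (running 8)
row 1: [0, 64, 8] -> [64, 8, 0]  score +0 (running 8)
row 2: [2, 8, 0] -> [2, 8, 0]  score +0 (running 8)
Board after move:
 8 16  0
64  8  0
 2  8  0

Answer: 8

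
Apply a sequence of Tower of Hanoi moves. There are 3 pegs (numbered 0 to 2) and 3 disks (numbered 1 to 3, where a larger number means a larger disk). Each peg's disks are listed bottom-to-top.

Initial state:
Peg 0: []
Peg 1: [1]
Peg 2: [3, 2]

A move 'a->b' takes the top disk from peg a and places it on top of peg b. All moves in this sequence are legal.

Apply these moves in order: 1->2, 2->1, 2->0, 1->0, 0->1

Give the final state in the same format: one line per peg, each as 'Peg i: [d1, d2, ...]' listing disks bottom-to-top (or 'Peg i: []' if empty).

Answer: Peg 0: [2]
Peg 1: [1]
Peg 2: [3]

Derivation:
After move 1 (1->2):
Peg 0: []
Peg 1: []
Peg 2: [3, 2, 1]

After move 2 (2->1):
Peg 0: []
Peg 1: [1]
Peg 2: [3, 2]

After move 3 (2->0):
Peg 0: [2]
Peg 1: [1]
Peg 2: [3]

After move 4 (1->0):
Peg 0: [2, 1]
Peg 1: []
Peg 2: [3]

After move 5 (0->1):
Peg 0: [2]
Peg 1: [1]
Peg 2: [3]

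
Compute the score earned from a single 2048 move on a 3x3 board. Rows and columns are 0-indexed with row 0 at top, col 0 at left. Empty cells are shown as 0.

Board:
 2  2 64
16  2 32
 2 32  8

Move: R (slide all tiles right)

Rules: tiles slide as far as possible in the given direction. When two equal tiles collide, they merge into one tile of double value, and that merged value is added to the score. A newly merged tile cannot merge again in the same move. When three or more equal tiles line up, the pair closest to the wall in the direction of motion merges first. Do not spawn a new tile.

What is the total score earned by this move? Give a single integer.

Answer: 4

Derivation:
Slide right:
row 0: [2, 2, 64] -> [0, 4, 64]  score +4 (running 4)
row 1: [16, 2, 32] -> [16, 2, 32]  score +0 (running 4)
row 2: [2, 32, 8] -> [2, 32, 8]  score +0 (running 4)
Board after move:
 0  4 64
16  2 32
 2 32  8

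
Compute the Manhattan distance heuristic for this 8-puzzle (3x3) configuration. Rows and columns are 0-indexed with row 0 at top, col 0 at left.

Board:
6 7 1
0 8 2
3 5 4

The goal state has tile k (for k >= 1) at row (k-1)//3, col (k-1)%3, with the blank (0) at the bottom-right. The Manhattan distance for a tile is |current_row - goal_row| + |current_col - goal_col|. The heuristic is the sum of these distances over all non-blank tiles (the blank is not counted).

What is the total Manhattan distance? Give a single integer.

Answer: 19

Derivation:
Tile 6: (0,0)->(1,2) = 3
Tile 7: (0,1)->(2,0) = 3
Tile 1: (0,2)->(0,0) = 2
Tile 8: (1,1)->(2,1) = 1
Tile 2: (1,2)->(0,1) = 2
Tile 3: (2,0)->(0,2) = 4
Tile 5: (2,1)->(1,1) = 1
Tile 4: (2,2)->(1,0) = 3
Sum: 3 + 3 + 2 + 1 + 2 + 4 + 1 + 3 = 19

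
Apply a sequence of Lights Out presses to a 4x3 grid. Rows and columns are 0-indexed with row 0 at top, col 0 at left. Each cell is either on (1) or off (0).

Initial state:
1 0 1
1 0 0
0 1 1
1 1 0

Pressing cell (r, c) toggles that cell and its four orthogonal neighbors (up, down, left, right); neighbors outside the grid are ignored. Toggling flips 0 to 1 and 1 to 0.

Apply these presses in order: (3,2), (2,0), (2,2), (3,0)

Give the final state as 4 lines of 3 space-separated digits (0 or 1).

Answer: 1 0 1
0 0 1
0 1 1
1 1 0

Derivation:
After press 1 at (3,2):
1 0 1
1 0 0
0 1 0
1 0 1

After press 2 at (2,0):
1 0 1
0 0 0
1 0 0
0 0 1

After press 3 at (2,2):
1 0 1
0 0 1
1 1 1
0 0 0

After press 4 at (3,0):
1 0 1
0 0 1
0 1 1
1 1 0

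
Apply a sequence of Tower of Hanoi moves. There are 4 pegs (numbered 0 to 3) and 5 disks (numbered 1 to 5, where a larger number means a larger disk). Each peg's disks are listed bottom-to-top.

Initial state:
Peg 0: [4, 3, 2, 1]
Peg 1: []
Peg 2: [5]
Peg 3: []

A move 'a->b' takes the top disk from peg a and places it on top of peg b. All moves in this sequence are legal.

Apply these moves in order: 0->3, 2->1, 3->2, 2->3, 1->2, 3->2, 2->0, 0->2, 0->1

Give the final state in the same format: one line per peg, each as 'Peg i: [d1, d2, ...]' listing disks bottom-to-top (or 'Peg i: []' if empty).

After move 1 (0->3):
Peg 0: [4, 3, 2]
Peg 1: []
Peg 2: [5]
Peg 3: [1]

After move 2 (2->1):
Peg 0: [4, 3, 2]
Peg 1: [5]
Peg 2: []
Peg 3: [1]

After move 3 (3->2):
Peg 0: [4, 3, 2]
Peg 1: [5]
Peg 2: [1]
Peg 3: []

After move 4 (2->3):
Peg 0: [4, 3, 2]
Peg 1: [5]
Peg 2: []
Peg 3: [1]

After move 5 (1->2):
Peg 0: [4, 3, 2]
Peg 1: []
Peg 2: [5]
Peg 3: [1]

After move 6 (3->2):
Peg 0: [4, 3, 2]
Peg 1: []
Peg 2: [5, 1]
Peg 3: []

After move 7 (2->0):
Peg 0: [4, 3, 2, 1]
Peg 1: []
Peg 2: [5]
Peg 3: []

After move 8 (0->2):
Peg 0: [4, 3, 2]
Peg 1: []
Peg 2: [5, 1]
Peg 3: []

After move 9 (0->1):
Peg 0: [4, 3]
Peg 1: [2]
Peg 2: [5, 1]
Peg 3: []

Answer: Peg 0: [4, 3]
Peg 1: [2]
Peg 2: [5, 1]
Peg 3: []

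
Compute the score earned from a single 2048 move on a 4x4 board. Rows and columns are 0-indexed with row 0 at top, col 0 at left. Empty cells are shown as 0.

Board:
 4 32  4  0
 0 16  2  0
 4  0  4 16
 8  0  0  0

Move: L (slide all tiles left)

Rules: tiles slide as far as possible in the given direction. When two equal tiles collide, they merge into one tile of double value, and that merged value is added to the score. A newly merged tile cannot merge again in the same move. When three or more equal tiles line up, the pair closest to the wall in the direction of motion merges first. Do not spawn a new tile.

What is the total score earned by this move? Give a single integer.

Answer: 8

Derivation:
Slide left:
row 0: [4, 32, 4, 0] -> [4, 32, 4, 0]  score +0 (running 0)
row 1: [0, 16, 2, 0] -> [16, 2, 0, 0]  score +0 (running 0)
row 2: [4, 0, 4, 16] -> [8, 16, 0, 0]  score +8 (running 8)
row 3: [8, 0, 0, 0] -> [8, 0, 0, 0]  score +0 (running 8)
Board after move:
 4 32  4  0
16  2  0  0
 8 16  0  0
 8  0  0  0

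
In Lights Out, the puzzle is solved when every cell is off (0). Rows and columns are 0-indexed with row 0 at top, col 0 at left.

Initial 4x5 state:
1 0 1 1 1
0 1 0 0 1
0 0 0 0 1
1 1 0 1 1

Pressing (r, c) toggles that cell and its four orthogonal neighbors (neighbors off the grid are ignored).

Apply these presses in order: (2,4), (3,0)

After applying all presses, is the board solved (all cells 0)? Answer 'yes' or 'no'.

After press 1 at (2,4):
1 0 1 1 1
0 1 0 0 0
0 0 0 1 0
1 1 0 1 0

After press 2 at (3,0):
1 0 1 1 1
0 1 0 0 0
1 0 0 1 0
0 0 0 1 0

Lights still on: 8

Answer: no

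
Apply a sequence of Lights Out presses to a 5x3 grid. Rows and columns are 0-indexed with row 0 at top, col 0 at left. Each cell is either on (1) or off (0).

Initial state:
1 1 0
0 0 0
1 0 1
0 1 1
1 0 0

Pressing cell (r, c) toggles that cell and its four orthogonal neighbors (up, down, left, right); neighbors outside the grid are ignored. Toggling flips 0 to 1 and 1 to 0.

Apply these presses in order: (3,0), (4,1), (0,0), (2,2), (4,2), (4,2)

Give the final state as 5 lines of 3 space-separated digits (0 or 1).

After press 1 at (3,0):
1 1 0
0 0 0
0 0 1
1 0 1
0 0 0

After press 2 at (4,1):
1 1 0
0 0 0
0 0 1
1 1 1
1 1 1

After press 3 at (0,0):
0 0 0
1 0 0
0 0 1
1 1 1
1 1 1

After press 4 at (2,2):
0 0 0
1 0 1
0 1 0
1 1 0
1 1 1

After press 5 at (4,2):
0 0 0
1 0 1
0 1 0
1 1 1
1 0 0

After press 6 at (4,2):
0 0 0
1 0 1
0 1 0
1 1 0
1 1 1

Answer: 0 0 0
1 0 1
0 1 0
1 1 0
1 1 1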